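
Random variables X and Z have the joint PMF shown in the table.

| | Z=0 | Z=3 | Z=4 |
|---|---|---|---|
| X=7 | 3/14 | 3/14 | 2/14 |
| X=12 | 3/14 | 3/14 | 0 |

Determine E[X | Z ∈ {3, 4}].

71/8

P(Z ∈ {3, 4}) = 4/7.
Summing X·P(X=x,Z=y) over the conditioning event gives 71/14.
E[X | Z ∈ {3, 4}] = (71/14) / (4/7) = 71/8.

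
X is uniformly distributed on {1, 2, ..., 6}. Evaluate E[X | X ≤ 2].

3/2

Given X ≤ 2, X is equally likely to be any of {1, 2}.
E[X | X ≤ 2] = (1 + 2) / 2 = 3/2.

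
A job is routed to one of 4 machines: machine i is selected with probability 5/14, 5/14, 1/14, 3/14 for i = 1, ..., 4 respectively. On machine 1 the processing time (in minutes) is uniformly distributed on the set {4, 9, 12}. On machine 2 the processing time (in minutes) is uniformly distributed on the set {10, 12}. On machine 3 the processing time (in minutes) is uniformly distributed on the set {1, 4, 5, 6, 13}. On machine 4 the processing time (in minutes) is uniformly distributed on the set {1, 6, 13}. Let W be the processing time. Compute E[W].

1837/210

E[W | machine 1] = (4+9+12)/3 = 25/3.
E[W | machine 2] = (10+12)/2 = 11.
E[W | machine 3] = (1+4+5+6+13)/5 = 29/5.
E[W | machine 4] = (1+6+13)/3 = 20/3.
E[W] = (5/14)·(25/3) + (5/14)·(11) + (1/14)·(29/5) + (3/14)·(20/3) = 1837/210.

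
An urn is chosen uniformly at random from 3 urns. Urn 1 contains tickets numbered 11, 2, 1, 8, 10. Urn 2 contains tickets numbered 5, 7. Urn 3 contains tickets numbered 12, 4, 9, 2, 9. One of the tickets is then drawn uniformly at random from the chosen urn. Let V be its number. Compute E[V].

98/15

E[V | urn 1] = (11+2+1+8+10)/5 = 32/5.
E[V | urn 2] = (5+7)/2 = 6.
E[V | urn 3] = (12+4+9+2+9)/5 = 36/5.
By the law of total expectation,
E[V] = (1/3)·(32/5) + (1/3)·(6) + (1/3)·(36/5) = 98/15.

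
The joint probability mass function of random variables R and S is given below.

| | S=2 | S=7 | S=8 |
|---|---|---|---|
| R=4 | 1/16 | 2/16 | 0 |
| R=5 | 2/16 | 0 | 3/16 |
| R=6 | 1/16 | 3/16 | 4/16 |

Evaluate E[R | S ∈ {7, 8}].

65/12

P(S ∈ {7, 8}) = 3/4.
Σ R·P over the event = 4·(2/16) + 5·(3/16) + 6·(3/16) + 6·(4/16) = 65/16.
E[R | S ∈ {7, 8}] = (65/16) / (3/4) = 65/12.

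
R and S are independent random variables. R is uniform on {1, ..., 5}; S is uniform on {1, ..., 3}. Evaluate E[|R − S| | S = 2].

Outcomes with S = 2: (1,2), (2,2), (3,2), (4,2), (5,2), each with probability 1/15.
E[|R − S| | S = 2] = (1 + 0 + 1 + 2 + 3) / 5 = 7/5.

7/5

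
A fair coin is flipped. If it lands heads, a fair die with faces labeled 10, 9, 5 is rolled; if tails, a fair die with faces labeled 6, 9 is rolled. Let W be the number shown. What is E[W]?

31/4

E[W | heads] = (10+9+5)/3 = 8.
E[W | tails] = (6+9)/2 = 15/2.
E[W] = (1/2)·(8) + (1/2)·(15/2) = 31/4.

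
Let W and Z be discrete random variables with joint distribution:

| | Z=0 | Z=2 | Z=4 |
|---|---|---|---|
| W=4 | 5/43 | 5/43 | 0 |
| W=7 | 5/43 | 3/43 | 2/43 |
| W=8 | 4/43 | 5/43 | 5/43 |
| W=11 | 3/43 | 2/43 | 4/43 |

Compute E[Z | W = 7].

7/5

P(W = 7) = 10/43.
Σ Z·P over the event = 0·(5/43) + 2·(3/43) + 4·(2/43) = 14/43.
E[Z | W = 7] = (14/43) / (10/43) = 7/5.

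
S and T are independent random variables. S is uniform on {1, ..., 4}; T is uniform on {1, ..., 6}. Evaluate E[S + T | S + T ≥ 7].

Outcomes with S + T ≥ 7: (1,6), (2,5), (2,6), (3,4), (3,5), (3,6), (4,3), (4,4), (4,5), (4,6), each with probability 1/24.
E[S + T | S + T ≥ 7] = (7 + 7 + 8 + 7 + 8 + 9 + 7 + 8 + 9 + 10) / 10 = 8.

8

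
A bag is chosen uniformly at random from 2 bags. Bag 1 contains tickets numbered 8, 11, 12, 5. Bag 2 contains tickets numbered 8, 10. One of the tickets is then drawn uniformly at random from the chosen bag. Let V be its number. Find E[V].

E[V | bag 1] = (8+11+12+5)/4 = 9.
E[V | bag 2] = (8+10)/2 = 9.
E[V] = (1/2)·(9) + (1/2)·(9) = 9.

9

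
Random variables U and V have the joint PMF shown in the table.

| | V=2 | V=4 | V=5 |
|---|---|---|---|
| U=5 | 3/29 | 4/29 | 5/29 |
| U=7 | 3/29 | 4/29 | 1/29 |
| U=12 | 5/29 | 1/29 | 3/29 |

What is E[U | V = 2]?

96/11

P(V = 2) = 11/29.
Σ U·P over the event = 5·(3/29) + 7·(3/29) + 12·(5/29) = 96/29.
E[U | V = 2] = (96/29) / (11/29) = 96/11.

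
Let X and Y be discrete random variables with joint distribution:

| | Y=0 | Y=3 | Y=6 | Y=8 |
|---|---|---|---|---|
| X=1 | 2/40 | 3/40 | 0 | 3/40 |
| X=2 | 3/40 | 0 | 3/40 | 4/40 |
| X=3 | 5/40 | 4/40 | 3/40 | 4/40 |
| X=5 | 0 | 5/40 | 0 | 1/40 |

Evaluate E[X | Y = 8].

P(Y = 8) = 3/10.
Σ X·P over the event = 1·(3/40) + 2·(4/40) + 3·(4/40) + 5·(1/40) = 7/10.
E[X | Y = 8] = (7/10) / (3/10) = 7/3.

7/3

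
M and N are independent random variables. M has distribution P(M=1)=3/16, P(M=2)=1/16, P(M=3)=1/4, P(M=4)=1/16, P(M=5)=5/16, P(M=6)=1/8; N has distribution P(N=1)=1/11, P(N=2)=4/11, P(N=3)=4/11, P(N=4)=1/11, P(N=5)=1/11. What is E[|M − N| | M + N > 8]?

36/23

P(M + N > 8) = 23/176.
Summing |M−N|·P(x,y) over outcomes with M + N > 8 gives 9/44.
E[|M − N| | M + N > 8] = (9/44) / (23/176) = 36/23.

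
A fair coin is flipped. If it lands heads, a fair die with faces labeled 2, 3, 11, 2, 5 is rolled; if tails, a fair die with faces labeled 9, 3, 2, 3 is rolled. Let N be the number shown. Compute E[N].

177/40

E[N | heads] = (2+3+11+2+5)/5 = 23/5.
E[N | tails] = (9+3+2+3)/4 = 17/4.
By the law of total expectation,
E[N] = (1/2)·(23/5) + (1/2)·(17/4) = 177/40.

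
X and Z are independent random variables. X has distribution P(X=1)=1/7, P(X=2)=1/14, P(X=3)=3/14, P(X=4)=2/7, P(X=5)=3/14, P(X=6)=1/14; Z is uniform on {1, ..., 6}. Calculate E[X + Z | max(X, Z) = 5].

199/25

P(max(X, Z) = 5) = 25/84.
Summing (X+Z)·P(x,y) over outcomes with max(X, Z) = 5 gives 199/84.
E[X + Z | max(X, Z) = 5] = (199/84) / (25/84) = 199/25.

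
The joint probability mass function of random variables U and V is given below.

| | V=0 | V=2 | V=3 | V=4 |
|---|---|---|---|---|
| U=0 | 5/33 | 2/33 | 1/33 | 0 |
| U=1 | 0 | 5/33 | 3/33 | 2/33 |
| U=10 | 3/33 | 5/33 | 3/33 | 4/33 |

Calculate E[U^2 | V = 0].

P(V = 0) = 8/33.
Σ U^2·P over the event = 0·(5/33) + 100·(3/33) = 100/11.
E[U^2 | V = 0] = (100/11) / (8/33) = 75/2.

75/2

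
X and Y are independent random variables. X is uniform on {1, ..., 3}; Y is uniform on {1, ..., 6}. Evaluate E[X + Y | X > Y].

4

Outcomes with X > Y: (2,1), (3,1), (3,2), each with probability 1/18.
E[X + Y | X > Y] = (3 + 4 + 5) / 3 = 4.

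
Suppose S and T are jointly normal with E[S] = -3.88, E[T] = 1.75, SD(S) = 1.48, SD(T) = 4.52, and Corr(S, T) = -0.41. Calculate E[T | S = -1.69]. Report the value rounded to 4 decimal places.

E[T | S=x] = μ_T + ρ(σ_T/σ_S)(x − μ_S) for jointly normal variables.
E[T | S=-1.69] = 1.75 + (-0.41)·(4.52/1.48)·(-1.69 − (-3.88)) = 1.75 + (-1.25216)·(2.19) = -0.9922.

-0.9922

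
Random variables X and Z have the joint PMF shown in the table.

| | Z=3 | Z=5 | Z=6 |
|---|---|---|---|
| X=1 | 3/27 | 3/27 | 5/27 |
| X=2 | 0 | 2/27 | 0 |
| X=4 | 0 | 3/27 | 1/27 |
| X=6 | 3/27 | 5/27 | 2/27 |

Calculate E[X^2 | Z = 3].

37/2

P(Z = 3) = 2/9.
Σ X^2·P over the event = 1·(3/27) + 36·(3/27) = 37/9.
E[X^2 | Z = 3] = (37/9) / (2/9) = 37/2.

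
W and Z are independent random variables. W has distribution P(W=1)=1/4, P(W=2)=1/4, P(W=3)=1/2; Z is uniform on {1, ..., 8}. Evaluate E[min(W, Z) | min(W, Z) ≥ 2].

18/7

P(min(W, Z) ≥ 2) = 21/32.
Summing min(W,Z)·P(x,y) over outcomes with min(W, Z) ≥ 2 gives 27/16.
E[min(W, Z) | min(W, Z) ≥ 2] = (27/16) / (21/32) = 18/7.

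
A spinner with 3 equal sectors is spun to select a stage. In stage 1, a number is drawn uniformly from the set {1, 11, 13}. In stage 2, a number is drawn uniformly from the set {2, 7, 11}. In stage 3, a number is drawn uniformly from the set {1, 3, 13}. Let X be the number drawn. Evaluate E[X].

62/9

E[X | stage 1] = (1+11+13)/3 = 25/3.
E[X | stage 2] = (2+7+11)/3 = 20/3.
E[X | stage 3] = (1+3+13)/3 = 17/3.
By the law of total expectation,
E[X] = (1/3)·(25/3) + (1/3)·(20/3) + (1/3)·(17/3) = 62/9.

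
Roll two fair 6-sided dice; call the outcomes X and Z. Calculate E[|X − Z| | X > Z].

7/3

P(X > Z) = 5/12.
Summing |X−Z|·P(x,y) over outcomes with X > Z gives 35/36.
E[|X − Z| | X > Z] = (35/36) / (5/12) = 7/3.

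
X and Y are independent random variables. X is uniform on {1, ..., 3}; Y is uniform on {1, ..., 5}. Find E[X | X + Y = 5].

2

P(X + Y = 5) = 1/5.
Summing X·P(x,y) over outcomes with X + Y = 5 gives 2/5.
E[X | X + Y = 5] = (2/5) / (1/5) = 2.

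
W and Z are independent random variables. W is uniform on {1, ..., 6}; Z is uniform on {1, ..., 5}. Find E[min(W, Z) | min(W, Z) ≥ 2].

P(min(W, Z) ≥ 2) = 2/3.
Summing min(W,Z)·P(x,y) over outcomes with min(W, Z) ≥ 2 gives 2.
E[min(W, Z) | min(W, Z) ≥ 2] = (2) / (2/3) = 3.

3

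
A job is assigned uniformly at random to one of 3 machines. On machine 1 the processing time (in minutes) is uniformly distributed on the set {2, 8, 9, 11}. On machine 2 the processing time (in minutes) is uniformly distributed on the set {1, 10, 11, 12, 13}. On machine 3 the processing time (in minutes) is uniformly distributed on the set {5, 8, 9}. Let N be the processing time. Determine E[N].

727/90

E[N | machine 1] = (2+8+9+11)/4 = 15/2.
E[N | machine 2] = (1+10+11+12+13)/5 = 47/5.
E[N | machine 3] = (5+8+9)/3 = 22/3.
By the law of total expectation,
E[N] = (1/3)·(15/2) + (1/3)·(47/5) + (1/3)·(22/3) = 727/90.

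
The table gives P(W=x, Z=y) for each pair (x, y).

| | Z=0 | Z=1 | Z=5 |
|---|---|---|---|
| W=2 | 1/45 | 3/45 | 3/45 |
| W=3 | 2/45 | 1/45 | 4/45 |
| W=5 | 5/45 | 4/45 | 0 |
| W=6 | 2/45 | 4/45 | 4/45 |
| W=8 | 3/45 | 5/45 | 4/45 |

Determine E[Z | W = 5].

P(W = 5) = 1/5.
Σ Z·P over the event = 0·(5/45) + 1·(4/45) = 4/45.
E[Z | W = 5] = (4/45) / (1/5) = 4/9.

4/9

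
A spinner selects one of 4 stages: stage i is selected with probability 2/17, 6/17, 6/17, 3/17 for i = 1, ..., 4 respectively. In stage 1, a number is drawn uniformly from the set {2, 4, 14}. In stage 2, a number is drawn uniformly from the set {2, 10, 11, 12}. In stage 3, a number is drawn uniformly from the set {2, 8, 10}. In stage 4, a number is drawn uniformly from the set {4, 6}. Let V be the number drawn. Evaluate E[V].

E[V | stage 1] = (2+4+14)/3 = 20/3.
E[V | stage 2] = (2+10+11+12)/4 = 35/4.
E[V | stage 3] = (2+8+10)/3 = 20/3.
E[V | stage 4] = (4+6)/2 = 5.
E[V] = (2/17)·(20/3) + (6/17)·(35/4) + (6/17)·(20/3) + (3/17)·(5) = 725/102.

725/102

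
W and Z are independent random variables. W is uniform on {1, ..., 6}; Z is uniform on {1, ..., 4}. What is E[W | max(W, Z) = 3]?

P(max(W, Z) = 3) = 5/24.
Summing W·P(x,y) over outcomes with max(W, Z) = 3 gives 1/2.
E[W | max(W, Z) = 3] = (1/2) / (5/24) = 12/5.

12/5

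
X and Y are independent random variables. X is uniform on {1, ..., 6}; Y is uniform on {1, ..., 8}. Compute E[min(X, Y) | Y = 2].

11/6

Outcomes with Y = 2: (1,2), (2,2), (3,2), (4,2), (5,2), (6,2), each with probability 1/48.
E[min(X, Y) | Y = 2] = (1 + 2 + 2 + 2 + 2 + 2) / 6 = 11/6.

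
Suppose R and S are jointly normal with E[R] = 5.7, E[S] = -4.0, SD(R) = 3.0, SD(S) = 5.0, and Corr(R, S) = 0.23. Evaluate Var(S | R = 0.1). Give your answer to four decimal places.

Var(S | R=x) = (1 − ρ²)·σ_S².
Var(S | R=0.1) = (5.0)²·(1 − (0.23)²) = 25·0.9471 = 23.6775.

23.6775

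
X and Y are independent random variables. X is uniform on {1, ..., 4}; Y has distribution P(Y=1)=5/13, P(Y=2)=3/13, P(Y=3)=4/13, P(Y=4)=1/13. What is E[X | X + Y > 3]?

112/39

P(X + Y > 3) = 3/4.
Summing X·P(x,y) over outcomes with X + Y > 3 gives 28/13.
E[X | X + Y > 3] = (28/13) / (3/4) = 112/39.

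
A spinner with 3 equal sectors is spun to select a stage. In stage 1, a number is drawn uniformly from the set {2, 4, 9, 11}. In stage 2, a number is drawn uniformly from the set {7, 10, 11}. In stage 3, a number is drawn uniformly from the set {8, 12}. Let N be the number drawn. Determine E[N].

155/18

E[N | stage 1] = (2+4+9+11)/4 = 13/2.
E[N | stage 2] = (7+10+11)/3 = 28/3.
E[N | stage 3] = (8+12)/2 = 10.
By the law of total expectation,
E[N] = (1/3)·(13/2) + (1/3)·(28/3) + (1/3)·(10) = 155/18.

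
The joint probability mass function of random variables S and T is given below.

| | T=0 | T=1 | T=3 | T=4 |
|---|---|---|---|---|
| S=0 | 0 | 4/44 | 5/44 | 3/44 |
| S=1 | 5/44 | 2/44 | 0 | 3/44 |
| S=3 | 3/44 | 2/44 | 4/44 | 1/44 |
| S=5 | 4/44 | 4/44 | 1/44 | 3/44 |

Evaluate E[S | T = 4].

21/10

P(T = 4) = 5/22.
Σ S·P over the event = 0·(3/44) + 1·(3/44) + 3·(1/44) + 5·(3/44) = 21/44.
E[S | T = 4] = (21/44) / (5/22) = 21/10.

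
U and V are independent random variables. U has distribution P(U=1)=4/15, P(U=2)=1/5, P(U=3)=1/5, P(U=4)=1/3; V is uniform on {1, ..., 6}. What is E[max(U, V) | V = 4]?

P(V = 4) = 1/6.
Summing max(U,V)·P(x,y) over outcomes with V = 4 gives 2/3.
E[max(U, V) | V = 4] = (2/3) / (1/6) = 4.

4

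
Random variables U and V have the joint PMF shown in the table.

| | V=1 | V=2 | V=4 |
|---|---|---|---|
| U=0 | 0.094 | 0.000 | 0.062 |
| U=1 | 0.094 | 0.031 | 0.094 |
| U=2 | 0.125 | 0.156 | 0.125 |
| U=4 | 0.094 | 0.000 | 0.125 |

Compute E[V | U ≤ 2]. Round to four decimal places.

P(U ≤ 2) = 0.781.
Σ V·P over the event = 1·(0.094) + 4·(0.062) + 1·(0.094) + 2·(0.031) + 4·(0.094) + 1·(0.125) + 2·(0.156) + 4·(0.125) = 1.811.
E[V | U ≤ 2] = (1.811) / (0.781) = 2.3188.

2.3188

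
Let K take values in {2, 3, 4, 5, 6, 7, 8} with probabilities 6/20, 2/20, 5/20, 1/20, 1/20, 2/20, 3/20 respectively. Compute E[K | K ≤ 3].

P(K ≤ 3) = 2/5.
Σ over the event: 2·3/10 + 3·1/10 = 9/10.
E[K | K ≤ 3] = (9/10) / (2/5) = 9/4.

9/4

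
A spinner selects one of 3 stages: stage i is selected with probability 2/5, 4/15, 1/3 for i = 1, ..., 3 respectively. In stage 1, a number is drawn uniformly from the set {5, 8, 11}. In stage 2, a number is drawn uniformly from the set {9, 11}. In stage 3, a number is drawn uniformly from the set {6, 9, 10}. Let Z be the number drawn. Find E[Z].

E[Z | stage 1] = (5+8+11)/3 = 8.
E[Z | stage 2] = (9+11)/2 = 10.
E[Z | stage 3] = (6+9+10)/3 = 25/3.
E[Z] = (2/5)·(8) + (4/15)·(10) + (1/3)·(25/3) = 389/45.

389/45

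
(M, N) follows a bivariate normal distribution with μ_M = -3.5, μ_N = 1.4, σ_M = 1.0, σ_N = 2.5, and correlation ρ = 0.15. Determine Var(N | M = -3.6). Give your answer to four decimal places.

The conditional variance in a bivariate normal is σ_N²(1 − ρ²), independent of x.
Var(N | M=-3.6) = (2.5)²·(1 − (0.15)²) = 6.25·0.9775 = 6.1094.

6.1094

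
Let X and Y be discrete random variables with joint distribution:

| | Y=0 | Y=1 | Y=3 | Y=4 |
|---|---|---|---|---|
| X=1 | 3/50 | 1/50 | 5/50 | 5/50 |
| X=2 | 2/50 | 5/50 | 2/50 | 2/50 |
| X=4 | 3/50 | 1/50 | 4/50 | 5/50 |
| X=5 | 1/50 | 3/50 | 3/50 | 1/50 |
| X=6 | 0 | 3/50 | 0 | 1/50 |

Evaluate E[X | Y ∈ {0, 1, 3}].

P(Y ∈ {0, 1, 3}) = 18/25.
Summing X·P(X=x,Y=y) over the conditioning event gives 56/25.
E[X | Y ∈ {0, 1, 3}] = (56/25) / (18/25) = 28/9.

28/9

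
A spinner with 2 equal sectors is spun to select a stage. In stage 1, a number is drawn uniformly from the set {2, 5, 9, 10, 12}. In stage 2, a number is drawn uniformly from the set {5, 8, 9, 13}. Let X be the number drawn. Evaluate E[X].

E[X | stage 1] = (2+5+9+10+12)/5 = 38/5.
E[X | stage 2] = (5+8+9+13)/4 = 35/4.
By the law of total expectation,
E[X] = (1/2)·(38/5) + (1/2)·(35/4) = 327/40.

327/40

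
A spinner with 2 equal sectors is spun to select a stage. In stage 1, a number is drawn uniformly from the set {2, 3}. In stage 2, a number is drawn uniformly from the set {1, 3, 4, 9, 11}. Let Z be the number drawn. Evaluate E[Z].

E[Z | stage 1] = (2+3)/2 = 5/2.
E[Z | stage 2] = (1+3+4+9+11)/5 = 28/5.
E[Z] = (1/2)·(5/2) + (1/2)·(28/5) = 81/20.

81/20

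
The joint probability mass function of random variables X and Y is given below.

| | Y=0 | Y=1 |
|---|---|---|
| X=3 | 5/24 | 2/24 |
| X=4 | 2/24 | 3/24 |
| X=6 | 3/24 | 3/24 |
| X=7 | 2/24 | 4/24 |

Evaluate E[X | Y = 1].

16/3

P(Y = 1) = 1/2.
Summing X·P(X=x,Y=y) over the conditioning event gives 8/3.
E[X | Y = 1] = (8/3) / (1/2) = 16/3.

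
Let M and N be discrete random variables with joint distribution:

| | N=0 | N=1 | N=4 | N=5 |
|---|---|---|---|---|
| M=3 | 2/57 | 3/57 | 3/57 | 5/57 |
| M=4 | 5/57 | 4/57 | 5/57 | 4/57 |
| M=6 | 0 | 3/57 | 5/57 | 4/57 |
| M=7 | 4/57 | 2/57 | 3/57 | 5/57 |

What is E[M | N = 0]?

P(N = 0) = 11/57.
Σ M·P over the event = 3·(2/57) + 4·(5/57) + 7·(4/57) = 18/19.
E[M | N = 0] = (18/19) / (11/57) = 54/11.

54/11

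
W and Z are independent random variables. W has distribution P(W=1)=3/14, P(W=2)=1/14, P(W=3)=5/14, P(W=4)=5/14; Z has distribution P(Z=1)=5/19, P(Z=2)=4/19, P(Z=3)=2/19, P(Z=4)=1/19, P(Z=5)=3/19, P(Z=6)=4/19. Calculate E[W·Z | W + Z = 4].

P(W + Z = 4) = 5/38.
Summing WZ·P(x,y) over outcomes with W + Z = 4 gives 109/266.
E[W·Z | W + Z = 4] = (109/266) / (5/38) = 109/35.

109/35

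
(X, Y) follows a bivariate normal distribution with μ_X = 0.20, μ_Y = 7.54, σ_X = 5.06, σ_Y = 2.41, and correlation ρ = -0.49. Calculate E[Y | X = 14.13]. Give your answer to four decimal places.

4.2890

E[Y | X=x] = μ_Y + ρ(σ_Y/σ_X)(x − μ_X) for jointly normal variables.
E[Y | X=14.13] = 7.54 + (-0.49)·(2.41/5.06)·(14.13 − (0.20)) = 7.54 + (-0.23338)·(13.93) = 4.2890.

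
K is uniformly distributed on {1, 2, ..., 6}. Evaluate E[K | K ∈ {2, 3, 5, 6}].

4

P(K ∈ {2, 3, 5, 6}) = 2/3.
Σ over the event: 2·1/6 + 3·1/6 + 5·1/6 + 6·1/6 = 8/3.
E[K | K ∈ {2, 3, 5, 6}] = (8/3) / (2/3) = 4.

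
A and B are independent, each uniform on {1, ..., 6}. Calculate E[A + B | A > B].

P(A > B) = 5/12.
Summing (A+B)·P(x,y) over outcomes with A > B gives 35/12.
E[A + B | A > B] = (35/12) / (5/12) = 7.

7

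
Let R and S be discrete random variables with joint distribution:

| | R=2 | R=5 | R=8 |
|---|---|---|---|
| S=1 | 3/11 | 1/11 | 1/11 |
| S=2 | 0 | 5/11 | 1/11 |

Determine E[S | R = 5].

11/6

P(R = 5) = 6/11.
Summing S·P(R=x,S=y) over the conditioning event gives 1.
E[S | R = 5] = (1) / (6/11) = 11/6.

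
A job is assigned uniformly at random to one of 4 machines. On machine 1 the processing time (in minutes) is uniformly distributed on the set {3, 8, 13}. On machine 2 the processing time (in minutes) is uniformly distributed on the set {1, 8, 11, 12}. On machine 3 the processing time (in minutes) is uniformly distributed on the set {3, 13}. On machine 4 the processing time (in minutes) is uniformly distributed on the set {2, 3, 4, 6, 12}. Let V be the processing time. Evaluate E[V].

E[V | machine 1] = (3+8+13)/3 = 8.
E[V | machine 2] = (1+8+11+12)/4 = 8.
E[V | machine 3] = (3+13)/2 = 8.
E[V | machine 4] = (2+3+4+6+12)/5 = 27/5.
E[V] = (1/4)·(8) + (1/4)·(8) + (1/4)·(8) + (1/4)·(27/5) = 147/20.

147/20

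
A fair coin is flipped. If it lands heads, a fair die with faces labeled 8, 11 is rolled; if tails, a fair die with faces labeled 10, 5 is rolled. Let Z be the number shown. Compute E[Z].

17/2

E[Z | heads] = (8+11)/2 = 19/2.
E[Z | tails] = (10+5)/2 = 15/2.
By the law of total expectation,
E[Z] = (1/2)·(19/2) + (1/2)·(15/2) = 17/2.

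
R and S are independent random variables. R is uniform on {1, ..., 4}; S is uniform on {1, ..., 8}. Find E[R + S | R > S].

Outcomes with R > S: (2,1), (3,1), (3,2), (4,1), (4,2), (4,3), each with probability 1/32.
E[R + S | R > S] = (3 + 4 + 5 + 5 + 6 + 7) / 6 = 5.

5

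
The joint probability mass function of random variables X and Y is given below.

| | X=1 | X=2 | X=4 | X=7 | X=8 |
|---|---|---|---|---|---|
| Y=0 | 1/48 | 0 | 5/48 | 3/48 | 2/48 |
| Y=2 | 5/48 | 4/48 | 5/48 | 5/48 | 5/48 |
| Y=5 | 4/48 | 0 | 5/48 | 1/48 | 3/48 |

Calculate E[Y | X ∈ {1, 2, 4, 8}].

P(X ∈ {1, 2, 4, 8}) = 13/16.
Summing Y·P(X=x,Y=y) over the conditioning event gives 49/24.
E[Y | X ∈ {1, 2, 4, 8}] = (49/24) / (13/16) = 98/39.

98/39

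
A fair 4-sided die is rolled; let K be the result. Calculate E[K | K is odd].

2

Given K is odd, K is equally likely to be any of {1, 3}.
E[K | K is odd] = (1 + 3) / 2 = 2.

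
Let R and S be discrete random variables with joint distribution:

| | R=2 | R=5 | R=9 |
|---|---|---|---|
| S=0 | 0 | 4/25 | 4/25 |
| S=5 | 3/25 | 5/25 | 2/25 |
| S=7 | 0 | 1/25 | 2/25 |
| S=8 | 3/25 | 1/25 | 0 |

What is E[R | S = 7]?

23/3

P(S = 7) = 3/25.
Σ R·P over the event = 5·(1/25) + 9·(2/25) = 23/25.
E[R | S = 7] = (23/25) / (3/25) = 23/3.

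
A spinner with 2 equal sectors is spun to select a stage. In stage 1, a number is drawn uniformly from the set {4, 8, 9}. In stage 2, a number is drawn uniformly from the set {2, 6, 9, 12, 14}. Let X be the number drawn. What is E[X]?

E[X | stage 1] = (4+8+9)/3 = 7.
E[X | stage 2] = (2+6+9+12+14)/5 = 43/5.
By the law of total expectation,
E[X] = (1/2)·(7) + (1/2)·(43/5) = 39/5.

39/5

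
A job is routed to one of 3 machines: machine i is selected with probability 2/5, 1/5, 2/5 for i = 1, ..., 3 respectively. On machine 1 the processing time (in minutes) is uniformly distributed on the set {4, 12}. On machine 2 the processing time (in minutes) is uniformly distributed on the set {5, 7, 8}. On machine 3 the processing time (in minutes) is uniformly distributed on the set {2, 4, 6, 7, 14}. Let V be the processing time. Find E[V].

538/75

E[V | machine 1] = (4+12)/2 = 8.
E[V | machine 2] = (5+7+8)/3 = 20/3.
E[V | machine 3] = (2+4+6+7+14)/5 = 33/5.
By the law of total expectation,
E[V] = (2/5)·(8) + (1/5)·(20/3) + (2/5)·(33/5) = 538/75.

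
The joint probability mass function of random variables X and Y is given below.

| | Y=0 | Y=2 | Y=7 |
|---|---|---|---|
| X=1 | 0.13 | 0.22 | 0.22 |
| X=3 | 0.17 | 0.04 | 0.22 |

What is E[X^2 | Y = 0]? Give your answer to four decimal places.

5.5333

P(Y = 0) = 0.30.
Σ X^2·P over the event = 1·(0.13) + 9·(0.17) = 1.66.
E[X^2 | Y = 0] = (1.66) / (0.30) = 5.5333.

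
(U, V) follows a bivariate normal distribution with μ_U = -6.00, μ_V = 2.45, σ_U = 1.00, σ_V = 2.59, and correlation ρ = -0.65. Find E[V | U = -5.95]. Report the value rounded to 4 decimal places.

2.3658

For a bivariate normal, E[V | U=x] = μ_V + ρ·(σ_V/σ_U)·(x − μ_U).
E[V | U=-5.95] = 2.45 + (-0.65)·(2.59/1.00)·(-5.95 − (-6.00)) = 2.45 + (-1.6835)·(0.05) = 2.3658.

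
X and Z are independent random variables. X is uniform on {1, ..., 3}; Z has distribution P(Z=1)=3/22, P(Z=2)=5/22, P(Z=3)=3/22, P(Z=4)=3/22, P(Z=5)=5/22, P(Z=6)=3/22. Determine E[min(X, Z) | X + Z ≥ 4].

P(X + Z ≥ 4) = 5/6.
Summing min(X,Z)·P(x,y) over outcomes with X + Z ≥ 4 gives 107/66.
E[min(X, Z) | X + Z ≥ 4] = (107/66) / (5/6) = 107/55.

107/55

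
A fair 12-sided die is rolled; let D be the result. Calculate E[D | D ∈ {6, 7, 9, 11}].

P(D ∈ {6, 7, 9, 11}) = 1/3.
Σ over the event: 6·1/12 + 7·1/12 + 9·1/12 + 11·1/12 = 11/4.
E[D | D ∈ {6, 7, 9, 11}] = (11/4) / (1/3) = 33/4.

33/4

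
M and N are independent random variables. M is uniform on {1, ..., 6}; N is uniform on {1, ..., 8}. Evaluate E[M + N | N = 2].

Outcomes with N = 2: (1,2), (2,2), (3,2), (4,2), (5,2), (6,2), each with probability 1/48.
E[M + N | N = 2] = (3 + 4 + 5 + 6 + 7 + 8) / 6 = 11/2.

11/2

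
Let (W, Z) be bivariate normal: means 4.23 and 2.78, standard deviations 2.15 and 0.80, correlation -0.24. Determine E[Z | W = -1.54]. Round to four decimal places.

3.2953

The regression of Z on W has slope ρ·σ_Z/σ_W and passes through (μ_W, μ_Z).
E[Z | W=-1.54] = 2.78 + (-0.24)·(0.80/2.15)·(-1.54 − (4.23)) = 2.78 + (-0.089302)·(-5.77) = 3.2953.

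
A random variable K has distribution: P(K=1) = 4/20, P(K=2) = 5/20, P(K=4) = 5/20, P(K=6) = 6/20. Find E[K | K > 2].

56/11

P(K > 2) = 11/20.
Σ over the event: 4·1/4 + 6·3/10 = 14/5.
E[K | K > 2] = (14/5) / (11/20) = 56/11.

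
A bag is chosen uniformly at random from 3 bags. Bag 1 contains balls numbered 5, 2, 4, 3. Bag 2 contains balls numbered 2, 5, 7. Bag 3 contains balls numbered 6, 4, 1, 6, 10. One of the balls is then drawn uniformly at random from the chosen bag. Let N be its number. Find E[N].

407/90

E[N | bag 1] = (5+2+4+3)/4 = 7/2.
E[N | bag 2] = (2+5+7)/3 = 14/3.
E[N | bag 3] = (6+4+1+6+10)/5 = 27/5.
By the law of total expectation,
E[N] = (1/3)·(7/2) + (1/3)·(14/3) + (1/3)·(27/5) = 407/90.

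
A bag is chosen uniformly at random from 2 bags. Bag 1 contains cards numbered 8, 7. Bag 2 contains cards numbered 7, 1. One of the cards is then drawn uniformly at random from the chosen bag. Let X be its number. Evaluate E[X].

E[X | bag 1] = (8+7)/2 = 15/2.
E[X | bag 2] = (7+1)/2 = 4.
E[X] = (1/2)·(15/2) + (1/2)·(4) = 23/4.

23/4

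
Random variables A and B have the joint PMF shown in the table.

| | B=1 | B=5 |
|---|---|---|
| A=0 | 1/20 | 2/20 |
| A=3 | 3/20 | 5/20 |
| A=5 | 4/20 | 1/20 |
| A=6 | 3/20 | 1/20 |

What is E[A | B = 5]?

P(B = 5) = 9/20.
Summing A·P(A=x,B=y) over the conditioning event gives 13/10.
E[A | B = 5] = (13/10) / (9/20) = 26/9.

26/9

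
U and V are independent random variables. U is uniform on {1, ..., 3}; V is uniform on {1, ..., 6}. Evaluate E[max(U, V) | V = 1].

2

Outcomes with V = 1: (1,1), (2,1), (3,1), each with probability 1/18.
E[max(U, V) | V = 1] = (1 + 2 + 3) / 3 = 2.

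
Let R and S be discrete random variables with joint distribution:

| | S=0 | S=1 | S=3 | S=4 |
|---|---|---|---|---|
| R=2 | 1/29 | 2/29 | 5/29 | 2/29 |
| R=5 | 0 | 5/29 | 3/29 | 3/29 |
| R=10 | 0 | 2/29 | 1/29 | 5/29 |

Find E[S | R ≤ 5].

P(R ≤ 5) = 21/29.
Σ S·P over the event = 0·(1/29) + 1·(2/29) + 3·(5/29) + 4·(2/29) + 1·(5/29) + 3·(3/29) + 4·(3/29) = 51/29.
E[S | R ≤ 5] = (51/29) / (21/29) = 17/7.

17/7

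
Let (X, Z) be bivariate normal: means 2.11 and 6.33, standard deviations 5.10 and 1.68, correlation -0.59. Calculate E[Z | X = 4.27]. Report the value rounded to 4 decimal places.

5.9102

The regression of Z on X has slope ρ·σ_Z/σ_X and passes through (μ_X, μ_Z).
E[Z | X=4.27] = 6.33 + (-0.59)·(1.68/5.10)·(4.27 − (2.11)) = 6.33 + (-0.19435)·(2.16) = 5.9102.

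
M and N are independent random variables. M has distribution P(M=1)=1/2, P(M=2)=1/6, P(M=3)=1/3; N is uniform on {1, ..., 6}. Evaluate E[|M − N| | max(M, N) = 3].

13/10

P(max(M, N) = 3) = 5/18.
Summing |M−N|·P(x,y) over outcomes with max(M, N) = 3 gives 13/36.
E[|M − N| | max(M, N) = 3] = (13/36) / (5/18) = 13/10.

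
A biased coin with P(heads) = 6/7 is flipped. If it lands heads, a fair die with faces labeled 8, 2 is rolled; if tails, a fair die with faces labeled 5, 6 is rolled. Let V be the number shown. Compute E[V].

71/14

E[V | heads] = (8+2)/2 = 5.
E[V | tails] = (5+6)/2 = 11/2.
By the law of total expectation,
E[V] = (6/7)·(5) + (1/7)·(11/2) = 71/14.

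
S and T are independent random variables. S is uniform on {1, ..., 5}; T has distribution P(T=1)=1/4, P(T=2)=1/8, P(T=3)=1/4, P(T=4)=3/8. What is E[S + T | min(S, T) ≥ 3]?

38/5

P(min(S, T) ≥ 3) = 3/8.
Summing (S+T)·P(x,y) over outcomes with min(S, T) ≥ 3 gives 57/20.
E[S + T | min(S, T) ≥ 3] = (57/20) / (3/8) = 38/5.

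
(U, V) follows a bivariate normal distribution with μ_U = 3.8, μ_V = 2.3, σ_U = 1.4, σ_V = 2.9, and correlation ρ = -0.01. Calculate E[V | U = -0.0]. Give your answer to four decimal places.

For a bivariate normal, E[V | U=x] = μ_V + ρ·(σ_V/σ_U)·(x − μ_U).
E[V | U=-0.0] = 2.3 + (-0.01)·(2.9/1.4)·(-0.0 − (3.8)) = 2.3 + (-0.020714)·(-3.8) = 2.3787.

2.3787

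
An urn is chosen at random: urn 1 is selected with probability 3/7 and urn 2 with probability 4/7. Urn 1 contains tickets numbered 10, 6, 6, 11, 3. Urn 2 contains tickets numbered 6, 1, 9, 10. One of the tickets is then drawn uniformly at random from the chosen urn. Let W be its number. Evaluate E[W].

E[W | urn 1] = (10+6+6+11+3)/5 = 36/5.
E[W | urn 2] = (6+1+9+10)/4 = 13/2.
E[W] = (3/7)·(36/5) + (4/7)·(13/2) = 34/5.

34/5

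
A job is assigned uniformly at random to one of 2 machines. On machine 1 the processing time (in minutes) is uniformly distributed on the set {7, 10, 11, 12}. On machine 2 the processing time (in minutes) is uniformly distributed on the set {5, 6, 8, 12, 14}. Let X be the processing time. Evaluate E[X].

19/2

E[X | machine 1] = (7+10+11+12)/4 = 10.
E[X | machine 2] = (5+6+8+12+14)/5 = 9.
E[X] = (1/2)·(10) + (1/2)·(9) = 19/2.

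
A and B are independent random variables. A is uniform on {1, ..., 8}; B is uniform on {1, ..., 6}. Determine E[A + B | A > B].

79/9

P(A > B) = 9/16.
Summing (A+B)·P(x,y) over outcomes with A > B gives 79/16.
E[A + B | A > B] = (79/16) / (9/16) = 79/9.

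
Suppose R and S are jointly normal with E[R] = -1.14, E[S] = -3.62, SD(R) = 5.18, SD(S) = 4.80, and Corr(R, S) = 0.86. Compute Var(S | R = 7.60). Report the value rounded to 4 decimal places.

For a bivariate normal, Var(S | R=x) = σ_S²(1 − ρ²).
Var(S | R=7.60) = (4.80)²·(1 − (0.86)²) = 23.04·0.2604 = 5.9996.

5.9996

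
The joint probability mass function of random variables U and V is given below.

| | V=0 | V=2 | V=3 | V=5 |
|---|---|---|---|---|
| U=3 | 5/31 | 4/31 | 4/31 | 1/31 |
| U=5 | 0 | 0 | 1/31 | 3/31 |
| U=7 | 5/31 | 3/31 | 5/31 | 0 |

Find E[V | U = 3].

25/14

P(U = 3) = 14/31.
Σ V·P over the event = 0·(5/31) + 2·(4/31) + 3·(4/31) + 5·(1/31) = 25/31.
E[V | U = 3] = (25/31) / (14/31) = 25/14.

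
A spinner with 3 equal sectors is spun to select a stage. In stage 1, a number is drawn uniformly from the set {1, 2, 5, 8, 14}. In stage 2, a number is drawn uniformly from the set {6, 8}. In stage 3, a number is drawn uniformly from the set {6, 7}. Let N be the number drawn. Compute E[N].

13/2

E[N | stage 1] = (1+2+5+8+14)/5 = 6.
E[N | stage 2] = (6+8)/2 = 7.
E[N | stage 3] = (6+7)/2 = 13/2.
E[N] = (1/3)·(6) + (1/3)·(7) + (1/3)·(13/2) = 13/2.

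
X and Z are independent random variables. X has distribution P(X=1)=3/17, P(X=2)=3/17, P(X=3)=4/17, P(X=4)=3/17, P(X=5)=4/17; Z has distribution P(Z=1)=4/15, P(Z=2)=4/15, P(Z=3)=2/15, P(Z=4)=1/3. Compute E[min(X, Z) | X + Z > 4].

P(X + Z > 4) = 37/51.
Summing min(X,Z)·P(x,y) over outcomes with X + Z > 4 gives 439/255.
E[min(X, Z) | X + Z > 4] = (439/255) / (37/51) = 439/185.

439/185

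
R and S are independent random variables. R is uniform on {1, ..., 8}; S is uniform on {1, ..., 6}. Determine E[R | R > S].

P(R > S) = 9/16.
Summing R·P(x,y) over outcomes with R > S gives 10/3.
E[R | R > S] = (10/3) / (9/16) = 160/27.

160/27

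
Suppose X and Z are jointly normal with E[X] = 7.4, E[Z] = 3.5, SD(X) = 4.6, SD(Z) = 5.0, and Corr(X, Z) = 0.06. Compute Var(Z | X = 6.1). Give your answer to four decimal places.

24.9100

The conditional variance in a bivariate normal is σ_Z²(1 − ρ²), independent of x.
Var(Z | X=6.1) = (5.0)²·(1 − (0.06)²) = 25·0.9964 = 24.9100.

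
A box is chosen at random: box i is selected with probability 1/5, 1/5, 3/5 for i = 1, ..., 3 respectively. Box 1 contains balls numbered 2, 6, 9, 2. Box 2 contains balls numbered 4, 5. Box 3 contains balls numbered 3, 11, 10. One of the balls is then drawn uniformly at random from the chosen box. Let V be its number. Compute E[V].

133/20

E[V | box 1] = (2+6+9+2)/4 = 19/4.
E[V | box 2] = (4+5)/2 = 9/2.
E[V | box 3] = (3+11+10)/3 = 8.
E[V] = (1/5)·(19/4) + (1/5)·(9/2) + (3/5)·(8) = 133/20.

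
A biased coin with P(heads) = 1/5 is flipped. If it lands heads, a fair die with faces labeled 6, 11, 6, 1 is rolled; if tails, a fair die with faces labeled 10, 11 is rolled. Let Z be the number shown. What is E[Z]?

E[Z | heads] = (6+11+6+1)/4 = 6.
E[Z | tails] = (10+11)/2 = 21/2.
E[Z] = (1/5)·(6) + (4/5)·(21/2) = 48/5.

48/5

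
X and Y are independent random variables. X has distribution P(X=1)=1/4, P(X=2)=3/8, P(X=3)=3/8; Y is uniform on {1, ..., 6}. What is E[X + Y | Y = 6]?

65/8

P(Y = 6) = 1/6.
Summing (X+Y)·P(x,y) over outcomes with Y = 6 gives 65/48.
E[X + Y | Y = 6] = (65/48) / (1/6) = 65/8.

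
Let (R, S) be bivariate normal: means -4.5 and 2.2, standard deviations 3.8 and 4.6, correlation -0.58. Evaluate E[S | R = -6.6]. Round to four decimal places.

E[S | R=x] = μ_S + ρ(σ_S/σ_R)(x − μ_R) for jointly normal variables.
E[S | R=-6.6] = 2.2 + (-0.58)·(4.6/3.8)·(-6.6 − (-4.5)) = 2.2 + (-0.70211)·(-2.1) = 3.6744.

3.6744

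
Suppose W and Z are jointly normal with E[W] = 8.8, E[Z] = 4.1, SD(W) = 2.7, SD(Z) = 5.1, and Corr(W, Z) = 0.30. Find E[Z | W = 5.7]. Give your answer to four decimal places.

The regression of Z on W has slope ρ·σ_Z/σ_W and passes through (μ_W, μ_Z).
E[Z | W=5.7] = 4.1 + (0.30)·(5.1/2.7)·(5.7 − (8.8)) = 4.1 + (0.56667)·(-3.1) = 2.3433.

2.3433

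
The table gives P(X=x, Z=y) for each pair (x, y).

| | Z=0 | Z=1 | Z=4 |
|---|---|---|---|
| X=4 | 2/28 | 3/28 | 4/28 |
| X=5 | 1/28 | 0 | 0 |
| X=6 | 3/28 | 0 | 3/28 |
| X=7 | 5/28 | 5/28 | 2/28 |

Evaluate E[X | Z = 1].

47/8

P(Z = 1) = 2/7.
Summing X·P(X=x,Z=y) over the conditioning event gives 47/28.
E[X | Z = 1] = (47/28) / (2/7) = 47/8.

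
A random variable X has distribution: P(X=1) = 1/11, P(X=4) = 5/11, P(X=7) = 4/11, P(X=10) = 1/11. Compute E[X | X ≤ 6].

7/2

P(X ≤ 6) = 6/11.
Σ over the event: 1·1/11 + 4·5/11 = 21/11.
E[X | X ≤ 6] = (21/11) / (6/11) = 7/2.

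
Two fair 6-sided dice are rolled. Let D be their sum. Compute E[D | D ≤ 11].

48/7

P(D ≤ 11) = 35/36.
E[D | D ≤ 11] = (20/3) / (35/36) = 48/7.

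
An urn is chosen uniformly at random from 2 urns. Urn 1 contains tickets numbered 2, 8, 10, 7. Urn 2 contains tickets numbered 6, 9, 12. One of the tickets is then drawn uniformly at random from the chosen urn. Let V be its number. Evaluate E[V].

E[V | urn 1] = (2+8+10+7)/4 = 27/4.
E[V | urn 2] = (6+9+12)/3 = 9.
E[V] = (1/2)·(27/4) + (1/2)·(9) = 63/8.

63/8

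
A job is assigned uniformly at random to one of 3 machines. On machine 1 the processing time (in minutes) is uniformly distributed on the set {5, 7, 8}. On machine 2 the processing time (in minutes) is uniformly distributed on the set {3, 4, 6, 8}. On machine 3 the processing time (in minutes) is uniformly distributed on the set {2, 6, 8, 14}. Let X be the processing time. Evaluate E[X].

E[X | machine 1] = (5+7+8)/3 = 20/3.
E[X | machine 2] = (3+4+6+8)/4 = 21/4.
E[X | machine 3] = (2+6+8+14)/4 = 15/2.
E[X] = (1/3)·(20/3) + (1/3)·(21/4) + (1/3)·(15/2) = 233/36.

233/36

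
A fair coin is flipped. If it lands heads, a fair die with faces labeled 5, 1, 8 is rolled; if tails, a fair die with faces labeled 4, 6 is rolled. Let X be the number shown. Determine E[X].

29/6

E[X | heads] = (5+1+8)/3 = 14/3.
E[X | tails] = (4+6)/2 = 5.
By the law of total expectation,
E[X] = (1/2)·(14/3) + (1/2)·(5) = 29/6.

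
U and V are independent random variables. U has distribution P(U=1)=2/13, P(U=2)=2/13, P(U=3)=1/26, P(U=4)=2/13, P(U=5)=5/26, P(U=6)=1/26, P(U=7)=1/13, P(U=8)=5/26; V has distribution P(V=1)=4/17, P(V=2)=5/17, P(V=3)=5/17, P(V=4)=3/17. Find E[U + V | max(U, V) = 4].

31/5

P(max(U, V) = 4) = 95/442.
Summing (U+V)·P(x,y) over outcomes with max(U, V) = 4 gives 589/442.
E[U + V | max(U, V) = 4] = (589/442) / (95/442) = 31/5.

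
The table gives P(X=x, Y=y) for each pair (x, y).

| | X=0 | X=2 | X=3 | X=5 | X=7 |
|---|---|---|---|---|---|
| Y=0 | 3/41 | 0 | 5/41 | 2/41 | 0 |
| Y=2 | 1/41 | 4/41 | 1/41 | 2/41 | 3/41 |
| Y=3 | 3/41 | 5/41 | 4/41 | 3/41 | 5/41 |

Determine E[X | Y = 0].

P(Y = 0) = 10/41.
Σ X·P over the event = 0·(3/41) + 3·(5/41) + 5·(2/41) = 25/41.
E[X | Y = 0] = (25/41) / (10/41) = 5/2.

5/2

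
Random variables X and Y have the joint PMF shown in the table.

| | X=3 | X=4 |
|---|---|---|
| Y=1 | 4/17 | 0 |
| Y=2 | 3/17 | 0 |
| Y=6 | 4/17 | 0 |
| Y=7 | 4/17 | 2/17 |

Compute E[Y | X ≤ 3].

62/15

P(X ≤ 3) = 15/17.
Σ Y·P over the event = 1·(4/17) + 2·(3/17) + 6·(4/17) + 7·(4/17) = 62/17.
E[Y | X ≤ 3] = (62/17) / (15/17) = 62/15.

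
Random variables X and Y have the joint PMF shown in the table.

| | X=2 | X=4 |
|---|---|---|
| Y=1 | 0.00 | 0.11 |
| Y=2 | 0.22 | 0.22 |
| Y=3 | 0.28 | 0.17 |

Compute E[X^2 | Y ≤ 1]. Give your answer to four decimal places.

16.0000

P(Y ≤ 1) = 0.11.
Σ X^2·P over the event = 16·(0.11) = 1.76.
E[X^2 | Y ≤ 1] = (1.76) / (0.11) = 16.0000.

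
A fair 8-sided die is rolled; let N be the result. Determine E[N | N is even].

5

Given N is even, N is equally likely to be any of {2, 4, 6, 8}.
E[N | N is even] = (2 + 4 + 6 + 8) / 4 = 5.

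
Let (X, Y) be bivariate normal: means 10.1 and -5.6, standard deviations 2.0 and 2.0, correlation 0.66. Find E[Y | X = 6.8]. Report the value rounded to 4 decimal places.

-7.7780

E[Y | X=x] = μ_Y + ρ(σ_Y/σ_X)(x − μ_X) for jointly normal variables.
E[Y | X=6.8] = -5.6 + (0.66)·(2.0/2.0)·(6.8 − (10.1)) = -5.6 + (0.66)·(-3.3) = -7.7780.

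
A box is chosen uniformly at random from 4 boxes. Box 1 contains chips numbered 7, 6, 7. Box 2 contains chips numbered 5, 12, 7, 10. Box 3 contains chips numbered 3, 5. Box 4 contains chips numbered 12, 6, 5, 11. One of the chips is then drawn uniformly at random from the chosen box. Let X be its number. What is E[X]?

83/12

E[X | box 1] = (7+6+7)/3 = 20/3.
E[X | box 2] = (5+12+7+10)/4 = 17/2.
E[X | box 3] = (3+5)/2 = 4.
E[X | box 4] = (12+6+5+11)/4 = 17/2.
E[X] = (1/4)·(20/3) + (1/4)·(17/2) + (1/4)·(4) + (1/4)·(17/2) = 83/12.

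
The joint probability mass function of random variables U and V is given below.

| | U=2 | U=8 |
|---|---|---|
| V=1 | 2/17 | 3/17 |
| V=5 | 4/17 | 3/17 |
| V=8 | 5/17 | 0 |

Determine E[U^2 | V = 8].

4

P(V = 8) = 5/17.
Σ U^2·P over the event = 4·(5/17) = 20/17.
E[U^2 | V = 8] = (20/17) / (5/17) = 4.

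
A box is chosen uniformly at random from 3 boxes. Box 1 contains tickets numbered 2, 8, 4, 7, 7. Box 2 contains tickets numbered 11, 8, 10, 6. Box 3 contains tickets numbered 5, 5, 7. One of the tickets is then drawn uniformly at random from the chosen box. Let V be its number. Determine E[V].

E[V | box 1] = (2+8+4+7+7)/5 = 28/5.
E[V | box 2] = (11+8+10+6)/4 = 35/4.
E[V | box 3] = (5+5+7)/3 = 17/3.
By the law of total expectation,
E[V] = (1/3)·(28/5) + (1/3)·(35/4) + (1/3)·(17/3) = 1201/180.

1201/180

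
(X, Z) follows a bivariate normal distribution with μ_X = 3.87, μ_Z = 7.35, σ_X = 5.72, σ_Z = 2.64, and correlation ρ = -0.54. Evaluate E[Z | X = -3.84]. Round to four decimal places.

9.2716

E[Z | X=x] = μ_Z + ρ(σ_Z/σ_X)(x − μ_X) for jointly normal variables.
E[Z | X=-3.84] = 7.35 + (-0.54)·(2.64/5.72)·(-3.84 − (3.87)) = 7.35 + (-0.24923)·(-7.71) = 9.2716.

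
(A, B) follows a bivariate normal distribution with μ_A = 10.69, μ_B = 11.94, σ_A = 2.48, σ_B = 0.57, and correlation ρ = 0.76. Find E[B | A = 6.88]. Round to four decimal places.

11.2745

For a bivariate normal, E[B | A=x] = μ_B + ρ·(σ_B/σ_A)·(x − μ_A).
E[B | A=6.88] = 11.94 + (0.76)·(0.57/2.48)·(6.88 − (10.69)) = 11.94 + (0.17468)·(-3.81) = 11.2745.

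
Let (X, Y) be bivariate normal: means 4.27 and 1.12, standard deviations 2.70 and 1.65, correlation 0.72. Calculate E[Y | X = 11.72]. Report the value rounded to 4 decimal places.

4.3980

E[Y | X=x] = μ_Y + ρ(σ_Y/σ_X)(x − μ_X) for jointly normal variables.
E[Y | X=11.72] = 1.12 + (0.72)·(1.65/2.70)·(11.72 − (4.27)) = 1.12 + (0.44)·(7.45) = 4.3980.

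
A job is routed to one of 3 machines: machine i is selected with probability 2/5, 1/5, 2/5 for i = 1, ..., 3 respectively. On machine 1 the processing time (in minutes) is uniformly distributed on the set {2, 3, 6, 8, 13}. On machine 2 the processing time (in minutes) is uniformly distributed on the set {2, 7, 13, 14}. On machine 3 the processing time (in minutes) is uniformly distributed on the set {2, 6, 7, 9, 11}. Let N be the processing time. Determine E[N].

179/25

E[N | machine 1] = (2+3+6+8+13)/5 = 32/5.
E[N | machine 2] = (2+7+13+14)/4 = 9.
E[N | machine 3] = (2+6+7+9+11)/5 = 7.
E[N] = (2/5)·(32/5) + (1/5)·(9) + (2/5)·(7) = 179/25.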